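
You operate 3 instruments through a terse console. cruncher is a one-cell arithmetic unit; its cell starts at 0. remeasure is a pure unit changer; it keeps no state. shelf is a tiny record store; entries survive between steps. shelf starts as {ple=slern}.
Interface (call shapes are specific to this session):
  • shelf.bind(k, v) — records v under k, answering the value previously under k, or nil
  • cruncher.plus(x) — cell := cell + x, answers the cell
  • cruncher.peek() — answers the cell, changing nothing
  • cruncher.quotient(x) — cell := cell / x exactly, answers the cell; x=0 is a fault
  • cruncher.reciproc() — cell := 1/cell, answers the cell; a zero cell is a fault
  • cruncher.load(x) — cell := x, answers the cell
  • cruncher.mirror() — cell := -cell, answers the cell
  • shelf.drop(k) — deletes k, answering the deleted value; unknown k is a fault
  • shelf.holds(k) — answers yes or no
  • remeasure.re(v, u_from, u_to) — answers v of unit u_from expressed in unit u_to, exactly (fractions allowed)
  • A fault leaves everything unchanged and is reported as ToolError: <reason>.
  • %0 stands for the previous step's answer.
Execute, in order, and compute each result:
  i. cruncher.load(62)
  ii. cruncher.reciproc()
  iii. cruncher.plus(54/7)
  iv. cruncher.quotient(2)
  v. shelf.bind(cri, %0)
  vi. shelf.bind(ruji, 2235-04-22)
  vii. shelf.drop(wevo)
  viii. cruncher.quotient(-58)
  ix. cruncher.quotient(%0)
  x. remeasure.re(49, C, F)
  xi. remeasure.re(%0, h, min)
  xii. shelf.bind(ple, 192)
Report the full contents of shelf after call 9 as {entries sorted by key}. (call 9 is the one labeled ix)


// cruncher.load(x: 62) == 62
// cruncher.reciproc() == 1/62
// cruncher.plus(x: 54/7) == 3355/434
// cruncher.quotient(x: 2) == 3355/868
// shelf.bind(k: cri, v: %0) == nil
// shelf.bind(k: ruji, v: 2235-04-22) == nil
// shelf.drop(k: wevo) == ToolError: no such key wevo
// cruncher.quotient(x: -58) == -3355/50344
// cruncher.quotient(x: %0) == 1
// remeasure.re(v: 49, u_from: C, u_to: F) == 601/5
// remeasure.re(v: %0, u_from: h, u_to: min) == 7212
// shelf.bind(k: ple, v: 192) == slern

Answer: {cri=3355/868, ple=slern, ruji=2235-04-22}


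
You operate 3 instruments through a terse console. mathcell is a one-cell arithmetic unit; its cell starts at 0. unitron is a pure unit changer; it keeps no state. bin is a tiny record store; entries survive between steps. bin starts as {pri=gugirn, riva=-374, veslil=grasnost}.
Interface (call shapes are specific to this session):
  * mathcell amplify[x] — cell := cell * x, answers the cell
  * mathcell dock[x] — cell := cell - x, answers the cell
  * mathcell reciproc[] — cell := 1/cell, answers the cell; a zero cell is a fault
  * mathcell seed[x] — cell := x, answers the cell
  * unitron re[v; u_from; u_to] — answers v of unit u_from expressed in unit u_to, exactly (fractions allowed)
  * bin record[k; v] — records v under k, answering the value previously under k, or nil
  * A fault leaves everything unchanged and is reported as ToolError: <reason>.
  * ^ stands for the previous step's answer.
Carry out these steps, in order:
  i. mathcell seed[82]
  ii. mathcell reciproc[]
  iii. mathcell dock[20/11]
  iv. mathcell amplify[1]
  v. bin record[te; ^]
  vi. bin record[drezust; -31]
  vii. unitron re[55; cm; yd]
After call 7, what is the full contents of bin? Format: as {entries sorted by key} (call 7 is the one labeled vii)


Answer: {drezust=-31, pri=gugirn, riva=-374, te=-1629/902, veslil=grasnost}

Derivation:
// mathcell seed(x='82') => 82
// mathcell reciproc() => 1/82
// mathcell dock(x='20/11') => -1629/902
// mathcell amplify(x='1') => -1629/902
// bin record(k='te', v='^') => nil
// bin record(k='drezust', v='-31') => nil
// unitron re(v='55', u_from='cm', u_to='yd') => 1375/2286


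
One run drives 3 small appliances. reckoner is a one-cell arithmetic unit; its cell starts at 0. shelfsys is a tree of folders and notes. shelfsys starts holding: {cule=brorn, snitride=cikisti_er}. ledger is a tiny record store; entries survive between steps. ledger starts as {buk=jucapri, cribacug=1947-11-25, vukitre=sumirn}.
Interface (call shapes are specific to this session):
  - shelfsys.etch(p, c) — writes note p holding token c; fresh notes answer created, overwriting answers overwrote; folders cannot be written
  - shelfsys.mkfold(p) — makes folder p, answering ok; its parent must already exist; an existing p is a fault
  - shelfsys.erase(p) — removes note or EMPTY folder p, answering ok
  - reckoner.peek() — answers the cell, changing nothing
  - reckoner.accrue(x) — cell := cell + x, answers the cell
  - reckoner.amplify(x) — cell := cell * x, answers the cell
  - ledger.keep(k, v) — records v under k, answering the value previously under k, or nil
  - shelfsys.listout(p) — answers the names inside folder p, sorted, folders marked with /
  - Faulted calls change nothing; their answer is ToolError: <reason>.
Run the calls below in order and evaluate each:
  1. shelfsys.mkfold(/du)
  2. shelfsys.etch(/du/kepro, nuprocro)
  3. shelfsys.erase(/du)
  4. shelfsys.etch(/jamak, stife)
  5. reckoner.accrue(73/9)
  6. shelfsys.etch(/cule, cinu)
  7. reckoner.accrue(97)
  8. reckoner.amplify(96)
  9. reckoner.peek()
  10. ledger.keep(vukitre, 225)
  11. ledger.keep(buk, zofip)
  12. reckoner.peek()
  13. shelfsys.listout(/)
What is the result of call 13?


==> shelfsys.mkfold(/du)
<== ok
==> shelfsys.etch(/du/kepro, nuprocro)
<== created
==> shelfsys.erase(/du)
<== ToolError: not empty
==> shelfsys.etch(/jamak, stife)
<== created
==> reckoner.accrue(73/9)
<== 73/9
==> shelfsys.etch(/cule, cinu)
<== overwrote
==> reckoner.accrue(97)
<== 946/9
==> reckoner.amplify(96)
<== 30272/3
==> reckoner.peek()
<== 30272/3
==> ledger.keep(vukitre, 225)
<== sumirn
==> ledger.keep(buk, zofip)
<== jucapri
==> reckoner.peek()
<== 30272/3
==> shelfsys.listout(/)
<== [cule, du/, jamak, snitride]

Answer: [cule, du/, jamak, snitride]


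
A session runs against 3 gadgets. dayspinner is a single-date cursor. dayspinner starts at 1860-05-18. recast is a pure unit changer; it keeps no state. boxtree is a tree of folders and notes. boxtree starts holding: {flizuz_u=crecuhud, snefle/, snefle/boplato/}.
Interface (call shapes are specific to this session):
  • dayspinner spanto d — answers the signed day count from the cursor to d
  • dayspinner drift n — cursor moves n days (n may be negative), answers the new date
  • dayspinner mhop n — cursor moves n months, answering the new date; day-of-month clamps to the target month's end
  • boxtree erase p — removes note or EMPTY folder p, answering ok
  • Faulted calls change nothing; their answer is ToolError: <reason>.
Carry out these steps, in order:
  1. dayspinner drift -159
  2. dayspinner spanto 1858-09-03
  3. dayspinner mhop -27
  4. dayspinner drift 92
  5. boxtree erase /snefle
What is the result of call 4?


~$ dayspinner drift n→-159
[out] 1859-12-11
~$ dayspinner spanto d→1858-09-03
[out] -464
~$ dayspinner mhop n→-27
[out] 1857-09-11
~$ dayspinner drift n→92
[out] 1857-12-12
~$ boxtree erase p→/snefle
[out] ToolError: not empty

Answer: 1857-12-12


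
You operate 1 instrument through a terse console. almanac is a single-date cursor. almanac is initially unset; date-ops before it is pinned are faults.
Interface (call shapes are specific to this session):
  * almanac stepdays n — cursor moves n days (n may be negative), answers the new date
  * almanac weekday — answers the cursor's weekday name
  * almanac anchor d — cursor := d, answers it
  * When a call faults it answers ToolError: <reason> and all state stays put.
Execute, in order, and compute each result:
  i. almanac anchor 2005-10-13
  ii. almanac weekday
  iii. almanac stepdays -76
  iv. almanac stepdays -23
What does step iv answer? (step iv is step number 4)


Answer: 2005-07-06

Derivation:
>> almanac anchor(d→2005-10-13)
<< 2005-10-13
>> almanac weekday()
<< Thursday
>> almanac stepdays(n→-76)
<< 2005-07-29
>> almanac stepdays(n→-23)
<< 2005-07-06


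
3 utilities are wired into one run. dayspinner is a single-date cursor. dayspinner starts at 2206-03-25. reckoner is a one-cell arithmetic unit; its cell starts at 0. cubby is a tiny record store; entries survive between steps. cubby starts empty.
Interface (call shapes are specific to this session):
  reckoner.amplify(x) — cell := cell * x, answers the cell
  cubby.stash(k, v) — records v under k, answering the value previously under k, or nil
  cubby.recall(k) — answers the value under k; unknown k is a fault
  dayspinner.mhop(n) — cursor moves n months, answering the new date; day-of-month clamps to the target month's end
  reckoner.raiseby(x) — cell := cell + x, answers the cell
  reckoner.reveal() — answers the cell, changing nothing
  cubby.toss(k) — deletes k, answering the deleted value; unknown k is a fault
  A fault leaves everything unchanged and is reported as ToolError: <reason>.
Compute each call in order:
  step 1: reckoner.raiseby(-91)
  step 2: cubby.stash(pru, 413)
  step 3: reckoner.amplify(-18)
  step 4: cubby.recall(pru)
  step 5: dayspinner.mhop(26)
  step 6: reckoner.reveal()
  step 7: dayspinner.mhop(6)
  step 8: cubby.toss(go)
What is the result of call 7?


Answer: 2208-11-25

Derivation:
Next I call reckoner.raiseby using x: -91, → -91.
I invoke cubby.stash using k: pru, v: 413: nil.
I call reckoner.amplify using x: -18, yielding 1638.
Invoking cubby.recall using k: pru, → 413.
I use dayspinner.mhop using n: 26, giving 2208-05-25.
Then reckoner.reveal, and see 1638.
Now I run dayspinner.mhop using n: 6, — result: 2208-11-25.
Invoking cubby.toss using k: go, giving ToolError: no such key go.


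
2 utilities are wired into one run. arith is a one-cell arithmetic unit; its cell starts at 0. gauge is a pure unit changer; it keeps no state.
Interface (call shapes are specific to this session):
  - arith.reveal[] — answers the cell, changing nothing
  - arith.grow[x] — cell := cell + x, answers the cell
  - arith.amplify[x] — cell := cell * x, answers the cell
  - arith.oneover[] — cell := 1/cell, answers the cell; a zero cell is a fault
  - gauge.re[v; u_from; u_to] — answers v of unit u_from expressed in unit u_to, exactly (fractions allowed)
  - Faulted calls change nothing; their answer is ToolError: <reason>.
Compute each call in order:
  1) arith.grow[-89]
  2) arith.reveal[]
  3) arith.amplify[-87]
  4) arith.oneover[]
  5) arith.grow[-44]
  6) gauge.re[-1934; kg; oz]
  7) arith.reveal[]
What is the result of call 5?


Using arith.grow(-89), and get -89.
Then arith.reveal, → -89.
I use arith.amplify(-87): 7743.
Invoking arith.oneover, yielding 1/7743.
I run arith.grow(-44), and see -340691/7743.
Next I call gauge.re(-1934, kg, oz), which returns -3094400000000/45359237.
I use arith.reveal(), — result: -340691/7743.

Answer: -340691/7743


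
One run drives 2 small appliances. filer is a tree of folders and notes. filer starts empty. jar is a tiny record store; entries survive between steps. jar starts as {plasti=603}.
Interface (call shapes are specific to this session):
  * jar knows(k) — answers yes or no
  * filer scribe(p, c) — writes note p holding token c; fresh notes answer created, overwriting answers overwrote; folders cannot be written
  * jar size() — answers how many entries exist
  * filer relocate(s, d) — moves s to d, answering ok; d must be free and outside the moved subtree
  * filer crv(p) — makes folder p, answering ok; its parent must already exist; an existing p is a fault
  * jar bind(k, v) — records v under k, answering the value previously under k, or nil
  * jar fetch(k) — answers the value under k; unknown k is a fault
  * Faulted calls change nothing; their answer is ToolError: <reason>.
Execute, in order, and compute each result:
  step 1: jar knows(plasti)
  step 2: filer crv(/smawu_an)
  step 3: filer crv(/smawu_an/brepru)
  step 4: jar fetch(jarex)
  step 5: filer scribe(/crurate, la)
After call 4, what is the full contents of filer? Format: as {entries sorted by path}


Answer: {smawu_an/, smawu_an/brepru/}

Derivation:
>> jar knows(k=plasti)
<< yes
>> filer crv(p=/smawu_an)
<< ok
>> filer crv(p=/smawu_an/brepru)
<< ok
>> jar fetch(k=jarex)
<< ToolError: no such key jarex
>> filer scribe(p=/crurate, c=la)
<< created


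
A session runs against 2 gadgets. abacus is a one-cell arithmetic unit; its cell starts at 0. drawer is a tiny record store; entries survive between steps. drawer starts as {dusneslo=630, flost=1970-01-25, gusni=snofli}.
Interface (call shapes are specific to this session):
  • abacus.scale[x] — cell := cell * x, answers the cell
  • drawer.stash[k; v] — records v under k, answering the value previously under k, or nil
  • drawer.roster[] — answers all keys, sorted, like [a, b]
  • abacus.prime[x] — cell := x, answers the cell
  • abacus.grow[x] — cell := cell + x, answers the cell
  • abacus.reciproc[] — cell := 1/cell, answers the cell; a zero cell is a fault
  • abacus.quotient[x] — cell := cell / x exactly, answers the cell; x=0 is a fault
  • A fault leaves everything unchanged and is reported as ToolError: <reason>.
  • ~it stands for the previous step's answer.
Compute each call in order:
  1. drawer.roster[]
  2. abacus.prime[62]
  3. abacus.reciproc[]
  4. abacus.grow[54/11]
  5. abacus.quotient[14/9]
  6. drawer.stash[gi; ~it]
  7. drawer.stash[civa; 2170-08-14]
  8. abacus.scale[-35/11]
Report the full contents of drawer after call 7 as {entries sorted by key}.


Answer: {civa=2170-08-14, dusneslo=630, flost=1970-01-25, gi=30231/9548, gusni=snofli}

Derivation:
Step: roster[]
Result: [dusneslo, flost, gusni]
Step: prime[62]
Result: 62
Step: reciproc[]
Result: 1/62
Step: grow[54/11]
Result: 3359/682
Step: quotient[14/9]
Result: 30231/9548
Step: stash[gi; ~it]
Result: nil
Step: stash[civa; 2170-08-14]
Result: nil
Step: scale[-35/11]
Result: -151155/15004


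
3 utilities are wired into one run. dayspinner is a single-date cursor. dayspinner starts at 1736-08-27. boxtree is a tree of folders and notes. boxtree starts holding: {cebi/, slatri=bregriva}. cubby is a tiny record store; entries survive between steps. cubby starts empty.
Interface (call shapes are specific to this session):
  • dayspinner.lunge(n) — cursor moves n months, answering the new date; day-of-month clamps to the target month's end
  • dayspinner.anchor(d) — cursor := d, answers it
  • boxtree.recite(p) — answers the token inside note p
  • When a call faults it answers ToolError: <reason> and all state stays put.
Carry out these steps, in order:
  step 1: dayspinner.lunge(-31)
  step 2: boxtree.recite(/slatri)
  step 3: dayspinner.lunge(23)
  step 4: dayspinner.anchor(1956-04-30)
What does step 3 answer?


Answer: 1735-12-27

Derivation:
Step: dayspinner.lunge[n→-31]
Result: 1734-01-27
Step: boxtree.recite[p→/slatri]
Result: bregriva
Step: dayspinner.lunge[n→23]
Result: 1735-12-27
Step: dayspinner.anchor[d→1956-04-30]
Result: 1956-04-30


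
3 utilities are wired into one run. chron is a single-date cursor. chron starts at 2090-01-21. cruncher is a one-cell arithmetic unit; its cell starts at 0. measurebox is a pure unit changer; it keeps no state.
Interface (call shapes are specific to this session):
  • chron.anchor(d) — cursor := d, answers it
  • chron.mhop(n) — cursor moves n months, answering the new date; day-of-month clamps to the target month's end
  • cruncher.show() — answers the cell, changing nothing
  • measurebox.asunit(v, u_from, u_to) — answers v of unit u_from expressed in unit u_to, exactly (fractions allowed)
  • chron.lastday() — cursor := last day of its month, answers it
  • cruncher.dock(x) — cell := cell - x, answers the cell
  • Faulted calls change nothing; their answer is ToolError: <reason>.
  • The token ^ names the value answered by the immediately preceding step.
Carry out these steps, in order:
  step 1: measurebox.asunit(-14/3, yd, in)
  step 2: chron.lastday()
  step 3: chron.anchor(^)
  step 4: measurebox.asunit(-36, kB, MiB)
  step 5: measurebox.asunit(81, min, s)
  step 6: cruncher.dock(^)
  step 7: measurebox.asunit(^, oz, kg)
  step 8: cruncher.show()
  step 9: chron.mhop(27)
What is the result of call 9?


Answer: 2092-04-30

Derivation:
Invoking measurebox.asunit(v=-14/3, u_from=yd, u_to=in), which returns -168.
Then chron.lastday(), and see 2090-01-31.
I invoke chron.anchor(d=^), yielding 2090-01-31.
Now I run measurebox.asunit(v=-36, u_from=kB, u_to=MiB), and observe -1125/32768.
I try measurebox.asunit(v=81, u_from=min, u_to=s), yielding 4860.
I try cruncher.dock(x=^), and get -4860.
I call measurebox.asunit(v=^, u_from=oz, u_to=kg), yielding -11022294591/80000000.
I try cruncher.show, — result: -4860.
I call chron.mhop(n=27), and get 2092-04-30.


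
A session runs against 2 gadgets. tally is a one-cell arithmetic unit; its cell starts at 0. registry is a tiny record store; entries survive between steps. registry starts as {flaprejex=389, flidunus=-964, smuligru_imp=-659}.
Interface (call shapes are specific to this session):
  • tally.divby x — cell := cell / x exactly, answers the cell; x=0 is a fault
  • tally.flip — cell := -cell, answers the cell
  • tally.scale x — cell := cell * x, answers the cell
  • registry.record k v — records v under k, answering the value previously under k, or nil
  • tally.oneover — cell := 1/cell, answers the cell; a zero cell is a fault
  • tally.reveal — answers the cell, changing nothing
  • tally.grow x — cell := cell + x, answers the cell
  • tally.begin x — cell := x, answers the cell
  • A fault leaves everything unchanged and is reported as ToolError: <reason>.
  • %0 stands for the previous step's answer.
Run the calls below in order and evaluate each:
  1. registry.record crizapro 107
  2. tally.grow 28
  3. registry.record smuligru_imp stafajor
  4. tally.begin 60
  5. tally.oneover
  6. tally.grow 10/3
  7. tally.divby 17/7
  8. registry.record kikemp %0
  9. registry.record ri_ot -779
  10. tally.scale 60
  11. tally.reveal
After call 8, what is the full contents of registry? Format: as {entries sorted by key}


Answer: {crizapro=107, flaprejex=389, flidunus=-964, kikemp=469/340, smuligru_imp=stafajor}

Derivation:
Then registry.record with k=crizapro, v=107, which returns nil.
I run tally.grow with x=28, and get 28.
I run registry.record with k=smuligru_imp, v=stafajor: -659.
Invoking tally.begin with x=60, and observe 60.
I use tally.oneover(), and get 1/60.
Next I call tally.grow with x=10/3, giving 67/20.
Next I call tally.divby with x=17/7, giving 469/340.
Now I run registry.record with k=kikemp, v=%0, and see nil.
Calling registry.record with k=ri_ot, v=-779, and get nil.
Then tally.scale with x=60, yielding 1407/17.
Then tally.reveal, and get 1407/17.


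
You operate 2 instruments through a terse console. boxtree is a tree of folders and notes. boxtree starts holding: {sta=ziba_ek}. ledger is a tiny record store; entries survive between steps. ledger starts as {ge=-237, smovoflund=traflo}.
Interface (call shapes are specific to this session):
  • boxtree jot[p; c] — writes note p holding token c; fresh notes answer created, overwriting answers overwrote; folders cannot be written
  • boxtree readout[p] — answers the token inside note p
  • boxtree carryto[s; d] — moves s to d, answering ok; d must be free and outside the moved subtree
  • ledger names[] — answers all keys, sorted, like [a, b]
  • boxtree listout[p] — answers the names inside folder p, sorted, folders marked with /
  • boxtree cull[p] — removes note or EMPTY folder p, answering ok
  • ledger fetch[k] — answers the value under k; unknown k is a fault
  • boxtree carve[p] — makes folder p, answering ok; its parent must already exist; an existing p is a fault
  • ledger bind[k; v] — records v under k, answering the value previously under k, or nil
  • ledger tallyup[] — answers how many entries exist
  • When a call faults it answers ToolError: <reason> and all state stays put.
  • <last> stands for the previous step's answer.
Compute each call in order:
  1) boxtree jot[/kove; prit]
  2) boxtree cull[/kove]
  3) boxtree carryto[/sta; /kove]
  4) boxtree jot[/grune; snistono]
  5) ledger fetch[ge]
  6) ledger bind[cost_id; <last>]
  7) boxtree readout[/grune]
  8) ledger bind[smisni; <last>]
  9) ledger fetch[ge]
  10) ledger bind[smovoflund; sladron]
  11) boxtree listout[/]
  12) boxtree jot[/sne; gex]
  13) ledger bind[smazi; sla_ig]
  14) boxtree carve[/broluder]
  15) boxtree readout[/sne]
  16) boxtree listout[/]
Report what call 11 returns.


CALL boxtree jot[p='/kove'; c='prit']
RET  created
CALL boxtree cull[p='/kove']
RET  ok
CALL boxtree carryto[s='/sta'; d='/kove']
RET  ok
CALL boxtree jot[p='/grune'; c='snistono']
RET  created
CALL ledger fetch[k='ge']
RET  -237
CALL ledger bind[k='cost_id'; v='<last>']
RET  nil
CALL boxtree readout[p='/grune']
RET  snistono
CALL ledger bind[k='smisni'; v='<last>']
RET  nil
CALL ledger fetch[k='ge']
RET  -237
CALL ledger bind[k='smovoflund'; v='sladron']
RET  traflo
CALL boxtree listout[p='/']
RET  [grune, kove]
CALL boxtree jot[p='/sne'; c='gex']
RET  created
CALL ledger bind[k='smazi'; v='sla_ig']
RET  nil
CALL boxtree carve[p='/broluder']
RET  ok
CALL boxtree readout[p='/sne']
RET  gex
CALL boxtree listout[p='/']
RET  [broluder/, grune, kove, sne]

Answer: [grune, kove]


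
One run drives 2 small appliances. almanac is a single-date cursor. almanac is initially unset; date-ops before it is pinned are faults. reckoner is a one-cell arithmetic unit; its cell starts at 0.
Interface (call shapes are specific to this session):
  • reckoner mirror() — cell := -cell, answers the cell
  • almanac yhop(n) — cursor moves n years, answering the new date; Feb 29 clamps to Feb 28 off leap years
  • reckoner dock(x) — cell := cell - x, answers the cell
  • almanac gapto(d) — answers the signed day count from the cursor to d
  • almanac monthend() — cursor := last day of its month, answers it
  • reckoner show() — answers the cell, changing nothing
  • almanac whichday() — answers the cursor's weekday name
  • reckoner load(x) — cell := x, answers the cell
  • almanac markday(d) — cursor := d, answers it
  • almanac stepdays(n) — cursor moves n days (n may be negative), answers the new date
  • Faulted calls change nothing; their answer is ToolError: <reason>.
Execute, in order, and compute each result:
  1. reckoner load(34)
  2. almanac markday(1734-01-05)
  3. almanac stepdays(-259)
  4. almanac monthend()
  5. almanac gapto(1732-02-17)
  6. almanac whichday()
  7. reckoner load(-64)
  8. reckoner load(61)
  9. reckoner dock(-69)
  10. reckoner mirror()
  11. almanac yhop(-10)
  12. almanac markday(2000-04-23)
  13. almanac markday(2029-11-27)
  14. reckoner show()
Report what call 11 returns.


Answer: 1723-04-30

Derivation:
~$ reckoner load 34
[out] 34
~$ almanac markday 1734-01-05
[out] 1734-01-05
~$ almanac stepdays -259
[out] 1733-04-21
~$ almanac monthend
[out] 1733-04-30
~$ almanac gapto 1732-02-17
[out] -438
~$ almanac whichday
[out] Thursday
~$ reckoner load -64
[out] -64
~$ reckoner load 61
[out] 61
~$ reckoner dock -69
[out] 130
~$ reckoner mirror
[out] -130
~$ almanac yhop -10
[out] 1723-04-30
~$ almanac markday 2000-04-23
[out] 2000-04-23
~$ almanac markday 2029-11-27
[out] 2029-11-27
~$ reckoner show
[out] -130


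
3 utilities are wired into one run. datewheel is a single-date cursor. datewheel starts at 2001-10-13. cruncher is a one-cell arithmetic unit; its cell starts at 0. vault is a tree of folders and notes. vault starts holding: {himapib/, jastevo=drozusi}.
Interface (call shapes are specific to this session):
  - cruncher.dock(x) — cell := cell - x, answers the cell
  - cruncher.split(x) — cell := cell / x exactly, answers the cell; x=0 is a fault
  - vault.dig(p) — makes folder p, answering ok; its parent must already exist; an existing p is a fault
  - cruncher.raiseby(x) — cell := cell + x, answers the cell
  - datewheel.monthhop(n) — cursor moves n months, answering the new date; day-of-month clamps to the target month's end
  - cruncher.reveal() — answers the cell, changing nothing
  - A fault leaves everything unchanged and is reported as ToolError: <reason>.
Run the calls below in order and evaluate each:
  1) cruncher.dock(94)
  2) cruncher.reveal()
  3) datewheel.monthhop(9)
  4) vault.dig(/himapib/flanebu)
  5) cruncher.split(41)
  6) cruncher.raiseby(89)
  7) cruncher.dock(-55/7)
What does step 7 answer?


Answer: 27140/287

Derivation:
-- 1. cruncher.dock(x='94') -> -94
-- 2. cruncher.reveal() -> -94
-- 3. datewheel.monthhop(n='9') -> 2002-07-13
-- 4. vault.dig(p='/himapib/flanebu') -> ok
-- 5. cruncher.split(x='41') -> -94/41
-- 6. cruncher.raiseby(x='89') -> 3555/41
-- 7. cruncher.dock(x='-55/7') -> 27140/287


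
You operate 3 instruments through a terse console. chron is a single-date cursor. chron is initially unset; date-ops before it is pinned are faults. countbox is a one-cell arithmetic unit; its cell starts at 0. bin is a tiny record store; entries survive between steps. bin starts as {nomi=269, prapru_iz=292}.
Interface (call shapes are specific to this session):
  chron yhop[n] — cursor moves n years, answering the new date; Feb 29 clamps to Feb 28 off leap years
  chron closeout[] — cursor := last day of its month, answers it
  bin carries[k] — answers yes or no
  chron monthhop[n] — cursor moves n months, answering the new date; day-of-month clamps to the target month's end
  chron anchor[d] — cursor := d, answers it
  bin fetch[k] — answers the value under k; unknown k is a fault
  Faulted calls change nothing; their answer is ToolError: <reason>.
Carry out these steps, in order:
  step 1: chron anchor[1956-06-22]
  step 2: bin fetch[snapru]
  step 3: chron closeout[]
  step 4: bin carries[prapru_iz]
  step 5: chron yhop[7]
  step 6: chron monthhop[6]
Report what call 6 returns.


>> chron anchor(d: 1956-06-22)
<< 1956-06-22
>> bin fetch(k: snapru)
<< ToolError: no such key snapru
>> chron closeout()
<< 1956-06-30
>> bin carries(k: prapru_iz)
<< yes
>> chron yhop(n: 7)
<< 1963-06-30
>> chron monthhop(n: 6)
<< 1963-12-30

Answer: 1963-12-30


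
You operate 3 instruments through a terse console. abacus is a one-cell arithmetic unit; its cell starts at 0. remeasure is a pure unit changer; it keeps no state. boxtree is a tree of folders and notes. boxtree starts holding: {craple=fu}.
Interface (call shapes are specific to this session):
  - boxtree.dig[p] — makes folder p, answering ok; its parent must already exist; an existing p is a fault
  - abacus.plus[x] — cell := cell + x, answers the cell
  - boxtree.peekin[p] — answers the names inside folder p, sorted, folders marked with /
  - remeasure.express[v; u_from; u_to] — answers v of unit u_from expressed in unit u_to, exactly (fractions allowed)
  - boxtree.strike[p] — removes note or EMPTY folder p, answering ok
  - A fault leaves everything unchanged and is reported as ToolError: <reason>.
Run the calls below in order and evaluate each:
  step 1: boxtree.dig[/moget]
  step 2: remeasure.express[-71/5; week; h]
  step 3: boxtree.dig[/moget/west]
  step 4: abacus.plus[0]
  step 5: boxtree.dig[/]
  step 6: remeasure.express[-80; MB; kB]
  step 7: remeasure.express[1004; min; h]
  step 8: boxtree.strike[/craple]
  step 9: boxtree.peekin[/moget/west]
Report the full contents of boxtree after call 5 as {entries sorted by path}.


Now I run dig using /moget, giving ok.
I run express using -71/5, week, h: -11928/5.
I call dig using /moget/west, and observe ok.
I try plus using 0, → 0.
Calling dig using /, and see ToolError: exists.
I call express using -80, MB, kB: -80000.
Next I call express using 1004, min, h, — result: 251/15.
Then strike using /craple, — result: ok.
I invoke peekin using /moget/west, — result: [].

Answer: {craple=fu, moget/, moget/west/}


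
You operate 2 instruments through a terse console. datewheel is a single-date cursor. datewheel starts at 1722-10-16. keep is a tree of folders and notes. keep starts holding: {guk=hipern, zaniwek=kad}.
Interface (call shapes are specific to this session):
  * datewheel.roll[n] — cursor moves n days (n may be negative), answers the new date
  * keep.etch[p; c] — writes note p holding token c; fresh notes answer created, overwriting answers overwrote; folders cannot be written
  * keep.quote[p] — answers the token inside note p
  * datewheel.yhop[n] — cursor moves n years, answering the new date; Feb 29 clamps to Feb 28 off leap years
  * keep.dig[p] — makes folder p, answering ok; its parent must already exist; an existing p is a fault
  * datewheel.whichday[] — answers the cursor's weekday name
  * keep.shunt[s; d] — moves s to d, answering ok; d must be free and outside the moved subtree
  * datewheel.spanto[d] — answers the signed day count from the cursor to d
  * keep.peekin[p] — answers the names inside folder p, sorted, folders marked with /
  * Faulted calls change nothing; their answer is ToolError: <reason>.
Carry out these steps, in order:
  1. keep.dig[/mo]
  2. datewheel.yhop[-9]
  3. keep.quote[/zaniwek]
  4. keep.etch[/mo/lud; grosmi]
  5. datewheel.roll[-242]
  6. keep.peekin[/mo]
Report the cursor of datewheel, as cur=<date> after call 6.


Answer: cur=1713-02-16

Derivation:
I try keep.dig using p=/mo, and observe ok.
I call datewheel.yhop using n=-9, and observe 1713-10-16.
I try keep.quote using p=/zaniwek, — result: kad.
I run keep.etch using p=/mo/lud, c=grosmi, → created.
I invoke datewheel.roll using n=-242, giving 1713-02-16.
Next I call keep.peekin using p=/mo, yielding [lud].


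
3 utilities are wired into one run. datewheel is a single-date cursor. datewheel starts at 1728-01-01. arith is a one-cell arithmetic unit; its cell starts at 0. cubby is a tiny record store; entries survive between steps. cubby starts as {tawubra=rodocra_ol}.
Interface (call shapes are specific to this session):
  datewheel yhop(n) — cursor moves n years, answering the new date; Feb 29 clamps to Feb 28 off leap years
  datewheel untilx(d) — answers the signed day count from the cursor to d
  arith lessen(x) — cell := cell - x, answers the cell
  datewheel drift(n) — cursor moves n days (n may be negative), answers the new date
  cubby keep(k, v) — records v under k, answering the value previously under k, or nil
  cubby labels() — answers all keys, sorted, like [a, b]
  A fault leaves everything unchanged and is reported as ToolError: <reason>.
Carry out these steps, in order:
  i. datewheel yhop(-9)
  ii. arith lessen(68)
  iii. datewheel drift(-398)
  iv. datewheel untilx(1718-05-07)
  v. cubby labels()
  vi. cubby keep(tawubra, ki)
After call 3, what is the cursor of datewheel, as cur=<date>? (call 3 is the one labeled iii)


Answer: cur=1717-11-29

Derivation:
CALL datewheel yhop[n='-9']
RET  1719-01-01
CALL arith lessen[x='68']
RET  -68
CALL datewheel drift[n='-398']
RET  1717-11-29
CALL datewheel untilx[d='1718-05-07']
RET  159
CALL cubby labels[]
RET  [tawubra]
CALL cubby keep[k='tawubra'; v='ki']
RET  rodocra_ol


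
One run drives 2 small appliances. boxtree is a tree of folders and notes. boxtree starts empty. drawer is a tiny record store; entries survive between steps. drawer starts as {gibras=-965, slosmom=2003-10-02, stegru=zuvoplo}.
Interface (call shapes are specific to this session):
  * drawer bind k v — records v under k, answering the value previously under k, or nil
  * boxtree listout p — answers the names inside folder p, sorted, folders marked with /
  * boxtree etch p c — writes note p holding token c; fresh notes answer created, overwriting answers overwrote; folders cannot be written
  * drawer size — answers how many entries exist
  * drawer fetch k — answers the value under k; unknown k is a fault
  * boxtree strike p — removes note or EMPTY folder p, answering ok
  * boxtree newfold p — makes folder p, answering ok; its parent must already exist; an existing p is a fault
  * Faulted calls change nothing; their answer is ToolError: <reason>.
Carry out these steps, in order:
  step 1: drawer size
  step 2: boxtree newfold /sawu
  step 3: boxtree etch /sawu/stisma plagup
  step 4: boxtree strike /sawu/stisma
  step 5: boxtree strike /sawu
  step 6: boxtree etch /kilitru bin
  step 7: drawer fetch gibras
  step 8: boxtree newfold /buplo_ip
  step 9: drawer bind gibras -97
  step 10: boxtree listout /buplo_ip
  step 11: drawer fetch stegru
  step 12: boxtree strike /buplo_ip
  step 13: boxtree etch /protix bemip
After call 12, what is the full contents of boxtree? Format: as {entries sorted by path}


Answer: {kilitru=bin}

Derivation:
[in] drawer size
  3
[in] boxtree newfold /sawu
  ok
[in] boxtree etch /sawu/stisma plagup
  created
[in] boxtree strike /sawu/stisma
  ok
[in] boxtree strike /sawu
  ok
[in] boxtree etch /kilitru bin
  created
[in] drawer fetch gibras
  -965
[in] boxtree newfold /buplo_ip
  ok
[in] drawer bind gibras -97
  -965
[in] boxtree listout /buplo_ip
  []
[in] drawer fetch stegru
  zuvoplo
[in] boxtree strike /buplo_ip
  ok
[in] boxtree etch /protix bemip
  created


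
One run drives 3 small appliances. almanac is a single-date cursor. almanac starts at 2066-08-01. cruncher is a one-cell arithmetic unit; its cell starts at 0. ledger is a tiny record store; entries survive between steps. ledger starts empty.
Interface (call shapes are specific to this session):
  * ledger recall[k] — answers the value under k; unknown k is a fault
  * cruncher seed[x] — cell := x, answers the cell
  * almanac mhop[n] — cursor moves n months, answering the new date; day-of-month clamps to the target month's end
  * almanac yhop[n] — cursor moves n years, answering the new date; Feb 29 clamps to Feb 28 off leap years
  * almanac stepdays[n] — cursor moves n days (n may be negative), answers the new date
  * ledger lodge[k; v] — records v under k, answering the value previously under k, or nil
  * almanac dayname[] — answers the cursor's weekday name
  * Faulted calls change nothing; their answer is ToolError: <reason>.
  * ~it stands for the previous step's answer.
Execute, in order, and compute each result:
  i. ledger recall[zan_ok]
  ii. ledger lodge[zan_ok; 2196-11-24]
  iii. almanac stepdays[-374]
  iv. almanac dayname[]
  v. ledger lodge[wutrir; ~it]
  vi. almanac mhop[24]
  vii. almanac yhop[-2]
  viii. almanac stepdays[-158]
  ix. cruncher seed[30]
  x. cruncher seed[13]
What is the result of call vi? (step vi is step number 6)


Answer: 2067-07-23

Derivation:
% ledger recall k→zan_ok
:: ToolError: no such key zan_ok
% ledger lodge k→zan_ok v→2196-11-24
:: nil
% almanac stepdays n→-374
:: 2065-07-23
% almanac dayname
:: Thursday
% ledger lodge k→wutrir v→~it
:: nil
% almanac mhop n→24
:: 2067-07-23
% almanac yhop n→-2
:: 2065-07-23
% almanac stepdays n→-158
:: 2065-02-15
% cruncher seed x→30
:: 30
% cruncher seed x→13
:: 13


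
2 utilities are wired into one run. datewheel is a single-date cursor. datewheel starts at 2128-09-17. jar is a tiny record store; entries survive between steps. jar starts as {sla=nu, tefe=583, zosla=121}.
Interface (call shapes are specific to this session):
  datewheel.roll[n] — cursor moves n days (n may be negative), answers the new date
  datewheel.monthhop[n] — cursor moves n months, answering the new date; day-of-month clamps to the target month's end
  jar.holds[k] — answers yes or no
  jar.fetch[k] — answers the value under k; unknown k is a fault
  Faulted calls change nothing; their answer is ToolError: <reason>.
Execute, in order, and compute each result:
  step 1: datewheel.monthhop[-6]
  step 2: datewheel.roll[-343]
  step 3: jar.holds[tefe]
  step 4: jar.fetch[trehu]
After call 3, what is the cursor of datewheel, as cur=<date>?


[in] datewheel.monthhop -6
= 2128-03-17
[in] datewheel.roll -343
= 2127-04-09
[in] jar.holds tefe
= yes
[in] jar.fetch trehu
= ToolError: no such key trehu

Answer: cur=2127-04-09


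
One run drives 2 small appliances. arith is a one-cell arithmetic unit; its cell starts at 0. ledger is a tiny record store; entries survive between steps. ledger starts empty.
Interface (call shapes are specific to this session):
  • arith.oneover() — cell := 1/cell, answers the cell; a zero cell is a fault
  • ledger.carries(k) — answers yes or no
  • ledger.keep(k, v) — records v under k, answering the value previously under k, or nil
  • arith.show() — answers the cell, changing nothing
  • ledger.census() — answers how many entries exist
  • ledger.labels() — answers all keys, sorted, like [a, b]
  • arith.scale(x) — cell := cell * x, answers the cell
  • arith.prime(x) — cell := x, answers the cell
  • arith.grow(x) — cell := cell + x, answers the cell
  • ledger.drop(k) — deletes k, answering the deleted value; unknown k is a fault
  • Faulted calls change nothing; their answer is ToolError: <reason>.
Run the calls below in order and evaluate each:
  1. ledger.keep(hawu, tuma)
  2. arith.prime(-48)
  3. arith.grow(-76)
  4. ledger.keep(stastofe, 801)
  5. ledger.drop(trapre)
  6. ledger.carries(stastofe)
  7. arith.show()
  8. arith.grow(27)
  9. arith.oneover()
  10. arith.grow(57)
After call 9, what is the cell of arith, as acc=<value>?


Answer: acc=-1/97

Derivation:
% ledger.keep k→hawu v→tuma
:: nil
% arith.prime x→-48
:: -48
% arith.grow x→-76
:: -124
% ledger.keep k→stastofe v→801
:: nil
% ledger.drop k→trapre
:: ToolError: no such key trapre
% ledger.carries k→stastofe
:: yes
% arith.show
:: -124
% arith.grow x→27
:: -97
% arith.oneover
:: -1/97
% arith.grow x→57
:: 5528/97


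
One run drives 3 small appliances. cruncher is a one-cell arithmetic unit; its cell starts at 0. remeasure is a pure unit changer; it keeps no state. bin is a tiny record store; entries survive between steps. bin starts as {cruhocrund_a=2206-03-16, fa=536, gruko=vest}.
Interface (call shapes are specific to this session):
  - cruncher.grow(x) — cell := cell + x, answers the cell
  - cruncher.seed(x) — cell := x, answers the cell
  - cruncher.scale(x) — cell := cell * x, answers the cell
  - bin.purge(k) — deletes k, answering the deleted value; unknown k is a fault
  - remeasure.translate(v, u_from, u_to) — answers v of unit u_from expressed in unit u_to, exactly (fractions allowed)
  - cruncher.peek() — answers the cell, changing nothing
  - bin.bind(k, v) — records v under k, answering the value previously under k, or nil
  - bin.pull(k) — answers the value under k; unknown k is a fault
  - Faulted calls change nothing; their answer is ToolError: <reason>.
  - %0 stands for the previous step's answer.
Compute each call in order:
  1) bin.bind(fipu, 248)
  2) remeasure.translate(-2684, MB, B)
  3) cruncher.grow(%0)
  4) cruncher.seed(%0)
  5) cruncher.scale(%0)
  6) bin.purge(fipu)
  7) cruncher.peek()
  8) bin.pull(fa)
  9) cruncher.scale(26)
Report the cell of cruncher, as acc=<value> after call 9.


# 1. bin.bind(k='fipu', v='248') -> nil
# 2. remeasure.translate(v='-2684', u_from='MB', u_to='B') -> -2684000000
# 3. cruncher.grow(x='%0') -> -2684000000
# 4. cruncher.seed(x='%0') -> -2684000000
# 5. cruncher.scale(x='%0') -> 7203856000000000000
# 6. bin.purge(k='fipu') -> 248
# 7. cruncher.peek() -> 7203856000000000000
# 8. bin.pull(k='fa') -> 536
# 9. cruncher.scale(x='26') -> 187300256000000000000

Answer: acc=187300256000000000000


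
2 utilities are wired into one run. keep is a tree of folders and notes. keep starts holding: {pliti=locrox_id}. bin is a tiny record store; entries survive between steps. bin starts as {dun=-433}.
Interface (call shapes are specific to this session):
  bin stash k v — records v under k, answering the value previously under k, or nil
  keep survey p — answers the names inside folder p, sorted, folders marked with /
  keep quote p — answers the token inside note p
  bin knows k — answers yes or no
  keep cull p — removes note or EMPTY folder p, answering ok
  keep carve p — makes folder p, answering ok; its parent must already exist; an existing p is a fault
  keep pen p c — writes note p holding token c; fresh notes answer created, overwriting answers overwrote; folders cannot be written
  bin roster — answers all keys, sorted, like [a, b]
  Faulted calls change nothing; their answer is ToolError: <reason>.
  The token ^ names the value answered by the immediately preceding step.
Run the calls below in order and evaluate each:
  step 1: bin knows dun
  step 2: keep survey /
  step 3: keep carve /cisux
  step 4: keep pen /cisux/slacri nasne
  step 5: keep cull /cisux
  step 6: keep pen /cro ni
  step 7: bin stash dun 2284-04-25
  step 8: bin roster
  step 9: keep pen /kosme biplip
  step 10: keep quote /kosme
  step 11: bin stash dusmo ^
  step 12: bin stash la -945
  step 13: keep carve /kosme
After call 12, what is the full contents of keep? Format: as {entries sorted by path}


Do: bin knows[k='dun']
See: yes
Do: keep survey[p='/']
See: [pliti]
Do: keep carve[p='/cisux']
See: ok
Do: keep pen[p='/cisux/slacri'; c='nasne']
See: created
Do: keep cull[p='/cisux']
See: ToolError: not empty
Do: keep pen[p='/cro'; c='ni']
See: created
Do: bin stash[k='dun'; v='2284-04-25']
See: -433
Do: bin roster[]
See: [dun]
Do: keep pen[p='/kosme'; c='biplip']
See: created
Do: keep quote[p='/kosme']
See: biplip
Do: bin stash[k='dusmo'; v='^']
See: nil
Do: bin stash[k='la'; v='-945']
See: nil
Do: keep carve[p='/kosme']
See: ToolError: exists

Answer: {cisux/, cisux/slacri=nasne, cro=ni, kosme=biplip, pliti=locrox_id}
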